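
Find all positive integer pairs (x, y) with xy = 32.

The positive divisors of 32 are: 1, 2, 4, 8, 16, 32.
Each divisor d gives the pair (d, 32/d):
(1, 32), (2, 16), (4, 8), (8, 4), (16, 2), (32, 1)

(1, 32), (2, 16), (4, 8), (8, 4), (16, 2), (32, 1)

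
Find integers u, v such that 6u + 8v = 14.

Step 1: Check solvability.
gcd(6, 8) = 2
Since 2 divides 14, solutions exist.

Step 2: Apply extended Euclidean algorithm to find gcd.
We find integers such that 6*x0 + 8*y0 = 2

Step 3: Scale the particular solution.
Multiply by 14/2 = 7:
u = -7, v = 7

Step 4: Verify.
6*(-7) + 8*(7) = 14 = 14 ✓

u = -7, v = 7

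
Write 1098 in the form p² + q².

We need to find integers p, q > 0 such that p² + q² = 1098.
Trying p = 3: q² = 1098 - 3² = 1098 - 9 = 1089
q = 33
Check: 3² + 33² = 9 + 1089 = 1098 ✓

1098 = 3² + 33²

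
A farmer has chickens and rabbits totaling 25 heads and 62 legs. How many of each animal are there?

Let c = chickens, r = rabbits.
Heads: c + r = 25
Legs: 2c + 4r = 62
From the first equation, c = 25 - r. Substitute:
2(25 - r) + 4r = 62
50 + 2r = 62
r = (62 - 50)/2 = 6
c = 25 - 6 = 19

Chickens: 19, Rabbits: 6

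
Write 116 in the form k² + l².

We need to find integers k, l > 0 such that k² + l² = 116.
Trying k = 4: l² = 116 - 4² = 116 - 16 = 100
l = 10
Check: 4² + 10² = 16 + 100 = 116 ✓

116 = 4² + 10²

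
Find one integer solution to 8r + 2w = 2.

Step 1: Check solvability.
gcd(8, 2) = 2
Since 2 divides 2, solutions exist.

Step 2: Apply extended Euclidean algorithm to find gcd.
We find integers such that 8*x0 + 2*y0 = 2

Step 3: Scale the particular solution.
Multiply by 2/2 = 1:
r = 0, w = 1

Step 4: Verify.
8*(0) + 2*(1) = 2 = 2 ✓

r = 0, w = 1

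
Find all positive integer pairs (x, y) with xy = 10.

The positive divisors of 10 are: 1, 2, 5, 10.
Each divisor d gives the pair (d, 10/d):
(1, 10), (2, 5), (5, 2), (10, 1)

(1, 10), (2, 5), (5, 2), (10, 1)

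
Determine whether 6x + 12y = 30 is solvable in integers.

Step 1: Compute gcd(6, 12).
gcd(6, 12) = 6

Step 2: Check divisibility.
Does 6 divide 30? 30 = 6 x 5, so yes.

By the theorem on linear Diophantine equations, 6x + 12y = 30 has integer solutions if and only if gcd(6, 12) divides 30. Since 6 | 30, solutions exist.

Yes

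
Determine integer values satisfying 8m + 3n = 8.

Step 1: Check solvability.
gcd(8, 3) = 1
Since 1 divides 8, solutions exist.

Step 2: Apply extended Euclidean algorithm to find gcd.
We find integers such that 8*x0 + 3*y0 = 1

Step 3: Scale the particular solution.
Multiply by 8/1 = 8:
m = -8, n = 24

Step 4: Verify.
8*(-8) + 3*(24) = 8 = 8 ✓

m = -8, n = 24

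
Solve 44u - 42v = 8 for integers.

Step 1: Check solvability.
gcd(44, 42) = 2
Since 2 divides 8, solutions exist.

Step 2: Apply extended Euclidean algorithm to find gcd.
We find integers such that 44*x0 + 42*y0 = 2

Step 3: Scale the particular solution.
Multiply by 8/2 = 4:
u = 4, v = 4

Step 4: Verify.
44*(4) - 42*(4) = 8 = 8 ✓

u = 4, v = 4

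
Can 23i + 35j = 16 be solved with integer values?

Step 1: Compute gcd(23, 35).
gcd(23, 35) = 1

Step 2: Check divisibility.
Does 1 divide 16? 16 = 1 x 16, so yes.

By the theorem on linear Diophantine equations, 23i + 35j = 16 has integer solutions if and only if gcd(23, 35) divides 16. Since 1 | 16, solutions exist.

Yes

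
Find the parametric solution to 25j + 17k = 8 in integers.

Step 1: Compute gcd(25, 17) = 1.
Since 1 divides 8, solutions exist.

Step 2: Find a particular solution using extended Euclidean algorithm.
We get j₀ = -16, k₀ = 24.
Check: 25*-16 + 17*24 = 8 = 8 ✓

Step 3: Write the general solution.
j = -16 + (17/1)t = -16 + 17t
k = 24 - (25/1)t = 24 - 25t
for any integer t.

j = -16 + 17t, k = 24 - 25t for integer t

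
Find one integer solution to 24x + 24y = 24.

Step 1: Check solvability.
gcd(24, 24) = 24
Since 24 divides 24, solutions exist.

Step 2: Apply extended Euclidean algorithm to find gcd.
We find integers such that 24*x0 + 24*y0 = 24

Step 3: Scale the particular solution.
Multiply by 24/24 = 1:
x = 0, y = 1

Step 4: Verify.
24*(0) + 24*(1) = 24 = 24 ✓

x = 0, y = 1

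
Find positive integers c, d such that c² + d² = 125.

Search for c with 125 - c² a perfect square.
c = 2: 125 - 2² = 125 - 4 = 121 = 11² ✓
So c = 2, d = 11.

c = 2, d = 11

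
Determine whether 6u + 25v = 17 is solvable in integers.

Step 1: Compute gcd(6, 25).
gcd(6, 25) = 1

Step 2: Check divisibility.
Does 1 divide 17? 17 = 1 x 17, so yes.

By the theorem on linear Diophantine equations, 6u + 25v = 17 has integer solutions if and only if gcd(6, 25) divides 17. Since 1 | 17, solutions exist.

Yes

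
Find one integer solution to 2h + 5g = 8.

Step 1: Check solvability.
gcd(2, 5) = 1
Since 1 divides 8, solutions exist.

Step 2: Apply extended Euclidean algorithm to find gcd.
We find integers such that 2*x0 + 5*y0 = 1

Step 3: Scale the particular solution.
Multiply by 8/1 = 8:
h = -16, g = 8

Step 4: Verify.
2*(-16) + 5*(8) = 8 = 8 ✓

h = -16, g = 8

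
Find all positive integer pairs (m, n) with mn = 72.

The positive divisors of 72 are: 1, 2, 3, 4, 6, 8, 9, 12, 18, 24, 36, 72.
Each divisor d gives the pair (d, 72/d):
(1, 72), (2, 36), (3, 24), (4, 18), (6, 12), (8, 9), (9, 8), (12, 6), (18, 4), (24, 3), (36, 2), (72, 1)

(1, 72), (2, 36), (3, 24), (4, 18), (6, 12), (8, 9), (9, 8), (12, 6), (18, 4), (24, 3), (36, 2), (72, 1)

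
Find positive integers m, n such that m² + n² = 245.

Search for m with 245 - m² a perfect square.
m = 7: 245 - 7² = 245 - 49 = 196 = 14² ✓
So m = 7, n = 14.

m = 7, n = 14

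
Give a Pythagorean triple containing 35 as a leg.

We need the other leg and hypotenuse such that 35² + x² = c².
Take x = 12, c = 37: 35² + 12² = 1225 + 144 = 1369 = 37² ✓
Triple: (35, 12, 37)

(35, 12, 37)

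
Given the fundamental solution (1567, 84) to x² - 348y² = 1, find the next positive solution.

Solutions to x² - Dy² = 1 are generated by powers of (x₀ + y₀√D).
The next solution satisfies x₁ + y₁√348 = (x₀ + y₀√348)², giving:
x₁ = x₀² + 348y₀² = 1567² + 348·84² = 2455489 + 2455488 = 4910977
y₁ = 2x₀y₀ = 2·1567·84 = 263256

Verify: 4910977² - 348·263256² = 24117695094529 - 24117695094528 = 1 ✓

x = 4910977, y = 263256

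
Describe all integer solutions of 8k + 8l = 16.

Step 1: Compute gcd(8, 8) = 8.
Since 8 divides 16, solutions exist.

Step 2: Find a particular solution using extended Euclidean algorithm.
We get k₀ = 0, l₀ = 2.
Check: 8*0 + 8*2 = 16 = 16 ✓

Step 3: Write the general solution.
k = 0 + (8/8)t = 0 + 1t
l = 2 - (8/8)t = 2 - 1t
for any integer t.

k = 0 + 1t, l = 2 - 1t for integer t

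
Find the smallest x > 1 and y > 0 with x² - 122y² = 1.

We seek the smallest positive integers (x, y) with x² - 122y² = 1, i.e., x² = 122y² + 1.
Try successive y values:
y = 1: x² = 122·1² + 1 = 123, not a perfect square
y = 2: x² = 122·2² + 1 = 489, not a perfect square
y = 3: x² = 122·3² + 1 = 1099, not a perfect square
... continuing the search (or via continued fractions) ...
y = 22: x² = 122·22² + 1 = 59049, x = 243 ✓

Verify: 243² - 122·22² = 59049 - 59048 = 1 ✓

x = 243, y = 22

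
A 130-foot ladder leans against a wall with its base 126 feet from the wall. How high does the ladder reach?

The ladder, wall, and ground form a right triangle with hypotenuse 130 and one leg 126.
By the Pythagorean theorem: h² = 130² - 126² = 16900 - 15876 = 1024
h = √1024 = 32 feet

32 feet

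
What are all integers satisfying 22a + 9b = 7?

Step 1: Compute gcd(22, 9) = 1.
Since 1 divides 7, solutions exist.

Step 2: Find a particular solution using extended Euclidean algorithm.
We get a₀ = -14, b₀ = 35.
Check: 22*-14 + 9*35 = 7 = 7 ✓

Step 3: Write the general solution.
a = -14 + (9/1)t = -14 + 9t
b = 35 - (22/1)t = 35 - 22t
for any integer t.

a = -14 + 9t, b = 35 - 22t for integer t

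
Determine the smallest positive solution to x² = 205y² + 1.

We seek the smallest positive integers (x, y) with x² - 205y² = 1, i.e., x² = 205y² + 1.
Try successive y values:
y = 1: x² = 205·1² + 1 = 206, not a perfect square
y = 2: x² = 205·2² + 1 = 821, not a perfect square
y = 3: x² = 205·3² + 1 = 1846, not a perfect square
... continuing the search (or via continued fractions) ...
y = 2772: x² = 205·2772² + 1 = 1575216721, x = 39689 ✓

Verify: 39689² - 205·2772² = 1575216721 - 1575216720 = 1 ✓

x = 39689, y = 2772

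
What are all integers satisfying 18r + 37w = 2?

Step 1: Compute gcd(18, 37) = 1.
Since 1 divides 2, solutions exist.

Step 2: Find a particular solution using extended Euclidean algorithm.
We get r₀ = -4, w₀ = 2.
Check: 18*-4 + 37*2 = 2 = 2 ✓

Step 3: Write the general solution.
r = -4 + (37/1)t = -4 + 37t
w = 2 - (18/1)t = 2 - 18t
for any integer t.

r = -4 + 37t, w = 2 - 18t for integer t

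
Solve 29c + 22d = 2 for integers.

Step 1: Check solvability.
gcd(29, 22) = 1
Since 1 divides 2, solutions exist.

Step 2: Apply extended Euclidean algorithm to find gcd.
We find integers such that 29*x0 + 22*y0 = 1

Step 3: Scale the particular solution.
Multiply by 2/1 = 2:
c = -6, d = 8

Step 4: Verify.
29*(-6) + 22*(8) = 2 = 2 ✓

c = -6, d = 8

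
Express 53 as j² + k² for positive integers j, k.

We need to find integers j, k > 0 such that j² + k² = 53.
Trying j = 2: k² = 53 - 2² = 53 - 4 = 49
k = 7
Check: 2² + 7² = 4 + 49 = 53 ✓

53 = 2² + 7²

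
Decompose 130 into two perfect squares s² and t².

We need to find integers s, t > 0 such that s² + t² = 130.
Trying s = 3: t² = 130 - 3² = 130 - 9 = 121
t = 11
Check: 3² + 11² = 9 + 121 = 130 ✓

130 = 3² + 11²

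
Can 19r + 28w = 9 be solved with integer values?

Step 1: Compute gcd(19, 28).
gcd(19, 28) = 1

Step 2: Check divisibility.
Does 1 divide 9? 9 = 1 x 9, so yes.

By the theorem on linear Diophantine equations, 19r + 28w = 9 has integer solutions if and only if gcd(19, 28) divides 9. Since 1 | 9, solutions exist.

Yes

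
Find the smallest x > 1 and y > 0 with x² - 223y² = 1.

We seek the smallest positive integers (x, y) with x² - 223y² = 1, i.e., x² = 223y² + 1.
Try successive y values:
y = 1: x² = 223·1² + 1 = 224, not a perfect square
y = 2: x² = 223·2² + 1 = 893, not a perfect square
y = 3: x² = 223·3² + 1 = 2008, not a perfect square
... continuing the search (or via continued fractions) ...
y = 15: x² = 223·15² + 1 = 50176, x = 224 ✓

Verify: 224² - 223·15² = 50176 - 50175 = 1 ✓

x = 224, y = 15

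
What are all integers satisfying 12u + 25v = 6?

Step 1: Compute gcd(12, 25) = 1.
Since 1 divides 6, solutions exist.

Step 2: Find a particular solution using extended Euclidean algorithm.
We get u₀ = -12, v₀ = 6.
Check: 12*-12 + 25*6 = 6 = 6 ✓

Step 3: Write the general solution.
u = -12 + (25/1)t = -12 + 25t
v = 6 - (12/1)t = 6 - 12t
for any integer t.

u = -12 + 25t, v = 6 - 12t for integer t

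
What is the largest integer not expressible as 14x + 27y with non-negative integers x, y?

For two coprime denominations a and b, the Frobenius number (largest value not representable as a non-negative combination) is ab - a - b.
Here gcd(14, 27) = 1, so they are coprime.
F(14, 27) = 14·27 - 14 - 27 = 378 - 41 = 337

337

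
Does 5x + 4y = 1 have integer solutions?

Step 1: Compute gcd(5, 4).
gcd(5, 4) = 1

Step 2: Check divisibility.
Does 1 divide 1? 1 = 1 x 1, so yes.

By the theorem on linear Diophantine equations, 5x + 4y = 1 has integer solutions if and only if gcd(5, 4) divides 1. Since 1 | 1, solutions exist.

Yes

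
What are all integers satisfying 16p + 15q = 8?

Step 1: Compute gcd(16, 15) = 1.
Since 1 divides 8, solutions exist.

Step 2: Find a particular solution using extended Euclidean algorithm.
We get p₀ = 8, q₀ = -8.
Check: 16*8 + 15*-8 = 8 = 8 ✓

Step 3: Write the general solution.
p = 8 + (15/1)t = 8 + 15t
q = -8 - (16/1)t = -8 - 16t
for any integer t.

p = 8 + 15t, q = -8 - 16t for integer t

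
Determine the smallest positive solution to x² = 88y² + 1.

We seek the smallest positive integers (x, y) with x² - 88y² = 1, i.e., x² = 88y² + 1.
Try successive y values:
y = 1: x² = 88·1² + 1 = 89, not a perfect square
y = 2: x² = 88·2² + 1 = 353, not a perfect square
y = 3: x² = 88·3² + 1 = 793, not a perfect square
... continuing the search (or via continued fractions) ...
y = 21: x² = 88·21² + 1 = 38809, x = 197 ✓

Verify: 197² - 88·21² = 38809 - 38808 = 1 ✓

x = 197, y = 21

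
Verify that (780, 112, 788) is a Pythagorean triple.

Compute a² + b²:
780² + 112² = 608400 + 12544 = 620944
Compute c²:
788² = 620944
Since 620944 = 620944, it is a Pythagorean triple.

Yes, it is a Pythagorean triple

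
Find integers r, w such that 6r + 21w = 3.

Step 1: Check solvability.
gcd(6, 21) = 3
Since 3 divides 3, solutions exist.

Step 2: Apply extended Euclidean algorithm to find gcd.
We find integers such that 6*x0 + 21*y0 = 3

Step 3: Scale the particular solution.
Multiply by 3/3 = 1:
r = -3, w = 1

Step 4: Verify.
6*(-3) + 21*(1) = 3 = 3 ✓

r = -3, w = 1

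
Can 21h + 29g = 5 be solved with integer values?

Step 1: Compute gcd(21, 29).
gcd(21, 29) = 1

Step 2: Check divisibility.
Does 1 divide 5? 5 = 1 x 5, so yes.

By the theorem on linear Diophantine equations, 21h + 29g = 5 has integer solutions if and only if gcd(21, 29) divides 5. Since 1 | 5, solutions exist.

Yes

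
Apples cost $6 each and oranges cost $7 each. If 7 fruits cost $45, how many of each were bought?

Let a = apples, o = oranges.
a + o = 7
6a + 7o = 45
Substitute o = 7 - a:
6a + 7(7 - a) = 45
(6 - 7)a = 45 - 49
-1a = -4
a = 4, o = 7 - 4 = 3

Apples: 4, Oranges: 3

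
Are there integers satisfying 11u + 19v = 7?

Step 1: Compute gcd(11, 19).
gcd(11, 19) = 1

Step 2: Check divisibility.
Does 1 divide 7? 7 = 1 x 7, so yes.

By the theorem on linear Diophantine equations, 11u + 19v = 7 has integer solutions if and only if gcd(11, 19) divides 7. Since 1 | 7, solutions exist.

Yes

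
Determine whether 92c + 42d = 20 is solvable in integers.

Step 1: Compute gcd(92, 42).
gcd(92, 42) = 2

Step 2: Check divisibility.
Does 2 divide 20? 20 = 2 x 10, so yes.

By the theorem on linear Diophantine equations, 92c + 42d = 20 has integer solutions if and only if gcd(92, 42) divides 20. Since 2 | 20, solutions exist.

Yes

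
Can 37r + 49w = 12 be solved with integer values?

Step 1: Compute gcd(37, 49).
gcd(37, 49) = 1

Step 2: Check divisibility.
Does 1 divide 12? 12 = 1 x 12, so yes.

By the theorem on linear Diophantine equations, 37r + 49w = 12 has integer solutions if and only if gcd(37, 49) divides 12. Since 1 | 12, solutions exist.

Yes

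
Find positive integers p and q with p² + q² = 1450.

We need to find integers p, q > 0 such that p² + q² = 1450.
Trying p = 9: q² = 1450 - 9² = 1450 - 81 = 1369
q = 37
Check: 9² + 37² = 81 + 1369 = 1450 ✓

1450 = 9² + 37²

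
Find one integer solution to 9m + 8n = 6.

Step 1: Check solvability.
gcd(9, 8) = 1
Since 1 divides 6, solutions exist.

Step 2: Apply extended Euclidean algorithm to find gcd.
We find integers such that 9*x0 + 8*y0 = 1

Step 3: Scale the particular solution.
Multiply by 6/1 = 6:
m = 6, n = -6

Step 4: Verify.
9*(6) + 8*(-6) = 6 = 6 ✓

m = 6, n = -6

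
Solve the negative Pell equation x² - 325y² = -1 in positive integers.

We need x² = 325y² - 1. Try successive y:
y = 1: x² = 325·1² - 1 = 324 = 18² ✓
Check: 18² - 325·1² = 324 - 325 = -1 ✓

x = 18, y = 1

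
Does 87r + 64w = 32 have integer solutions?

Step 1: Compute gcd(87, 64).
gcd(87, 64) = 1

Step 2: Check divisibility.
Does 1 divide 32? 32 = 1 x 32, so yes.

By the theorem on linear Diophantine equations, 87r + 64w = 32 has integer solutions if and only if gcd(87, 64) divides 32. Since 1 | 32, solutions exist.

Yes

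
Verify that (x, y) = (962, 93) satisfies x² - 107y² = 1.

Compute x² = 962² = 925444
Compute 107y² = 107·93² = 107·8649 = 925443
x² - 107y² = 925444 - 925443 = 1
Since this equals 1, (962, 93) is a solution.

Yes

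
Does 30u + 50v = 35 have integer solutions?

Step 1: Compute gcd(30, 50).
gcd(30, 50) = 10

Step 2: Check divisibility.
Does 10 divide 35? 35 = 10 x 3 + 5, so no.

By the theorem on linear Diophantine equations, 30u + 50v = 35 has integer solutions if and only if gcd(30, 50) divides 35. Since 10 does not divide 35, no solutions exist.

No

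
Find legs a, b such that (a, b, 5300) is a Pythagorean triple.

We need a² + b² = 5300² = 28090000.
Trying: 1428² + 5104² = 2039184 + 26050816 = 28090000 ✓

(1428, 5104, 5300)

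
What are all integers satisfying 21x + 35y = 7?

Step 1: Compute gcd(21, 35) = 7.
Since 7 divides 7, solutions exist.

Step 2: Find a particular solution using extended Euclidean algorithm.
We get x₀ = 2, y₀ = -1.
Check: 21*2 + 35*-1 = 7 = 7 ✓

Step 3: Write the general solution.
x = 2 + (35/7)t = 2 + 5t
y = -1 - (21/7)t = -1 - 3t
for any integer t.

x = 2 + 5t, y = -1 - 3t for integer t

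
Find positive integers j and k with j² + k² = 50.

We need to find integers j, k > 0 such that j² + k² = 50.
Trying j = 1: k² = 50 - 1² = 50 - 1 = 49
k = 7
Check: 1² + 7² = 1 + 49 = 50 ✓

50 = 1² + 7²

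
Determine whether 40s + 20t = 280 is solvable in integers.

Step 1: Compute gcd(40, 20).
gcd(40, 20) = 20

Step 2: Check divisibility.
Does 20 divide 280? 280 = 20 x 14, so yes.

By the theorem on linear Diophantine equations, 40s + 20t = 280 has integer solutions if and only if gcd(40, 20) divides 280. Since 20 | 280, solutions exist.

Yes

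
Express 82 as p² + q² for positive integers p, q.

We need to find integers p, q > 0 such that p² + q² = 82.
Trying p = 1: q² = 82 - 1² = 82 - 1 = 81
q = 9
Check: 1² + 9² = 1 + 81 = 82 ✓

82 = 1² + 9²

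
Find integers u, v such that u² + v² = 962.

We need to find integers u, v > 0 such that u² + v² = 962.
Trying u = 1: v² = 962 - 1² = 962 - 1 = 961
v = 31
Check: 1² + 31² = 1 + 961 = 962 ✓

962 = 1² + 31²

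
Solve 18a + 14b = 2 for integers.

Step 1: Check solvability.
gcd(18, 14) = 2
Since 2 divides 2, solutions exist.

Step 2: Apply extended Euclidean algorithm to find gcd.
We find integers such that 18*x0 + 14*y0 = 2

Step 3: Scale the particular solution.
Multiply by 2/2 = 1:
a = -3, b = 4

Step 4: Verify.
18*(-3) + 14*(4) = 2 = 2 ✓

a = -3, b = 4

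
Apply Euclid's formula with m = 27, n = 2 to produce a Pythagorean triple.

a = m² - n² = 27² - 2² = 729 - 4 = 725
b = 2mn = 2·27·2 = 108
c = m² + n² = 729 + 4 = 733
Verify: 725² + 108² = 525625 + 11664 = 537289 = 733² ✓

(725, 108, 733)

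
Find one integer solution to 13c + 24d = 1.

Step 1: Check solvability.
gcd(13, 24) = 1
Since 1 divides 1, solutions exist.

Step 2: Apply extended Euclidean algorithm to find gcd.
We find integers such that 13*x0 + 24*y0 = 1

Step 3: Scale the particular solution.
Multiply by 1/1 = 1:
c = -11, d = 6

Step 4: Verify.
13*(-11) + 24*(6) = 1 = 1 ✓

c = -11, d = 6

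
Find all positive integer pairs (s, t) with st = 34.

The positive divisors of 34 are: 1, 2, 17, 34.
Each divisor d gives the pair (d, 34/d):
(1, 34), (2, 17), (17, 2), (34, 1)

(1, 34), (2, 17), (17, 2), (34, 1)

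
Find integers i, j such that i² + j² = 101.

We need to find integers i, j > 0 such that i² + j² = 101.
Trying i = 1: j² = 101 - 1² = 101 - 1 = 100
j = 10
Check: 1² + 10² = 1 + 100 = 101 ✓

101 = 1² + 10²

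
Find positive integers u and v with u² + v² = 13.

We need to find integers u, v > 0 such that u² + v² = 13.
Trying u = 2: v² = 13 - 2² = 13 - 4 = 9
v = 3
Check: 2² + 3² = 4 + 9 = 13 ✓

13 = 2² + 3²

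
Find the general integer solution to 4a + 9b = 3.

Step 1: Compute gcd(4, 9) = 1.
Since 1 divides 3, solutions exist.

Step 2: Find a particular solution using extended Euclidean algorithm.
We get a₀ = -6, b₀ = 3.
Check: 4*-6 + 9*3 = 3 = 3 ✓

Step 3: Write the general solution.
a = -6 + (9/1)t = -6 + 9t
b = 3 - (4/1)t = 3 - 4t
for any integer t.

a = -6 + 9t, b = 3 - 4t for integer t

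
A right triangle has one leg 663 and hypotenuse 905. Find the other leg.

b² = c² - a² = 819025 - 439569 = 379456
b = 616

616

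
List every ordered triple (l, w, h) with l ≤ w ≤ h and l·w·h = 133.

Iterate l from 1 to ⌊133^(1/3)⌋. For each l dividing 133, iterate w ≥ l with w dividing 133/l, and set h = 133/(l·w).
Triples found (2): (1×1×133), (1×7×19)

(1×1×133), (1×7×19)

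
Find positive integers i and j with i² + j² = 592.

We need to find integers i, j > 0 such that i² + j² = 592.
Trying i = 4: j² = 592 - 4² = 592 - 16 = 576
j = 24
Check: 4² + 24² = 16 + 576 = 592 ✓

592 = 4² + 24²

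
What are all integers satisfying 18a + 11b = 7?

Step 1: Compute gcd(18, 11) = 1.
Since 1 divides 7, solutions exist.

Step 2: Find a particular solution using extended Euclidean algorithm.
We get a₀ = -21, b₀ = 35.
Check: 18*-21 + 11*35 = 7 = 7 ✓

Step 3: Write the general solution.
a = -21 + (11/1)t = -21 + 11t
b = 35 - (18/1)t = 35 - 18t
for any integer t.

a = -21 + 11t, b = 35 - 18t for integer t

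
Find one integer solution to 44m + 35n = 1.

Step 1: Check solvability.
gcd(44, 35) = 1
Since 1 divides 1, solutions exist.

Step 2: Apply extended Euclidean algorithm to find gcd.
We find integers such that 44*x0 + 35*y0 = 1

Step 3: Scale the particular solution.
Multiply by 1/1 = 1:
m = 4, n = -5

Step 4: Verify.
44*(4) + 35*(-5) = 1 = 1 ✓

m = 4, n = -5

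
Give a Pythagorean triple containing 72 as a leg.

We need the other leg and hypotenuse such that 72² + x² = c².
Take x = 154, c = 170: 72² + 154² = 5184 + 23716 = 28900 = 170² ✓
Triple: (154, 72, 170)

(154, 72, 170)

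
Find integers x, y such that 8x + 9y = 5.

Step 1: Check solvability.
gcd(8, 9) = 1
Since 1 divides 5, solutions exist.

Step 2: Apply extended Euclidean algorithm to find gcd.
We find integers such that 8*x0 + 9*y0 = 1

Step 3: Scale the particular solution.
Multiply by 5/1 = 5:
x = -5, y = 5

Step 4: Verify.
8*(-5) + 9*(5) = 5 = 5 ✓

x = -5, y = 5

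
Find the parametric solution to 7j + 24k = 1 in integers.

Step 1: Compute gcd(7, 24) = 1.
Since 1 divides 1, solutions exist.

Step 2: Find a particular solution using extended Euclidean algorithm.
We get j₀ = 7, k₀ = -2.
Check: 7*7 + 24*-2 = 1 = 1 ✓

Step 3: Write the general solution.
j = 7 + (24/1)t = 7 + 24t
k = -2 - (7/1)t = -2 - 7t
for any integer t.

j = 7 + 24t, k = -2 - 7t for integer t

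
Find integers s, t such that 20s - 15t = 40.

Step 1: Check solvability.
gcd(20, 15) = 5
Since 5 divides 40, solutions exist.

Step 2: Apply extended Euclidean algorithm to find gcd.
We find integers such that 20*x0 + 15*y0 = 5

Step 3: Scale the particular solution.
Multiply by 40/5 = 8:
s = 8, t = 8

Step 4: Verify.
20*(8) - 15*(8) = 40 = 40 ✓

s = 8, t = 8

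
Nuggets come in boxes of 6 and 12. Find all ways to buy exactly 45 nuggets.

We need non-negative integers (x, y) with 6x + 12y = 45.
For each x in 0..7, check if 45 - 6x is a non-negative multiple of 12.
No x yields an integer y ≥ 0.

No solution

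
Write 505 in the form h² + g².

We need to find integers h, g > 0 such that h² + g² = 505.
Trying h = 8: g² = 505 - 8² = 505 - 64 = 441
g = 21
Check: 8² + 21² = 64 + 441 = 505 ✓

505 = 8² + 21²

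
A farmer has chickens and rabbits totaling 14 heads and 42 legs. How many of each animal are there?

Let c = chickens, r = rabbits.
Heads: c + r = 14
Legs: 2c + 4r = 42
From the first equation, c = 14 - r. Substitute:
2(14 - r) + 4r = 42
28 + 2r = 42
r = (42 - 28)/2 = 7
c = 14 - 7 = 7

Chickens: 7, Rabbits: 7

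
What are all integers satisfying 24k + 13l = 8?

Step 1: Compute gcd(24, 13) = 1.
Since 1 divides 8, solutions exist.

Step 2: Find a particular solution using extended Euclidean algorithm.
We get k₀ = 48, l₀ = -88.
Check: 24*48 + 13*-88 = 8 = 8 ✓

Step 3: Write the general solution.
k = 48 + (13/1)t = 48 + 13t
l = -88 - (24/1)t = -88 - 24t
for any integer t.

k = 48 + 13t, l = -88 - 24t for integer t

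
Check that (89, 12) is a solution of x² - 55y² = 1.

Compute x² = 89² = 7921
Compute 55y² = 55·12² = 55·144 = 7920
x² - 55y² = 7921 - 7920 = 1
Since this equals 1, (89, 12) is a solution.

Yes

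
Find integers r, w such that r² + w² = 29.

We need to find integers r, w > 0 such that r² + w² = 29.
Trying r = 2: w² = 29 - 2² = 29 - 4 = 25
w = 5
Check: 2² + 5² = 4 + 25 = 29 ✓

29 = 2² + 5²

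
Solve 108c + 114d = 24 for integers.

Step 1: Check solvability.
gcd(108, 114) = 6
Since 6 divides 24, solutions exist.

Step 2: Apply extended Euclidean algorithm to find gcd.
We find integers such that 108*x0 + 114*y0 = 6

Step 3: Scale the particular solution.
Multiply by 24/6 = 4:
c = -4, d = 4

Step 4: Verify.
108*(-4) + 114*(4) = 24 = 24 ✓

c = -4, d = 4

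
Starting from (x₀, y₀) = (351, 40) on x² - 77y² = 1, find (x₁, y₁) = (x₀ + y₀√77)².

Solutions to x² - Dy² = 1 are generated by powers of (x₀ + y₀√D).
The next solution satisfies x₁ + y₁√77 = (x₀ + y₀√77)², giving:
x₁ = x₀² + 77y₀² = 351² + 77·40² = 123201 + 123200 = 246401
y₁ = 2x₀y₀ = 2·351·40 = 28080

Verify: 246401² - 77·28080² = 60713452801 - 60713452800 = 1 ✓

x = 246401, y = 28080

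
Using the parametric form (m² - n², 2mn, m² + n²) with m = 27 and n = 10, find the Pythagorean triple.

a = m² - n² = 27² - 10² = 729 - 100 = 629
b = 2mn = 2·27·10 = 540
c = m² + n² = 729 + 100 = 829
Verify: 629² + 540² = 395641 + 291600 = 687241 = 829² ✓

(629, 540, 829)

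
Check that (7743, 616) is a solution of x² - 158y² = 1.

Compute x² = 7743² = 59954049
Compute 158y² = 158·616² = 158·379456 = 59954048
x² - 158y² = 59954049 - 59954048 = 1
Since this equals 1, (7743, 616) is a solution.

Yes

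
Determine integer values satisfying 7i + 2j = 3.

Step 1: Check solvability.
gcd(7, 2) = 1
Since 1 divides 3, solutions exist.

Step 2: Apply extended Euclidean algorithm to find gcd.
We find integers such that 7*x0 + 2*y0 = 1

Step 3: Scale the particular solution.
Multiply by 3/1 = 3:
i = 3, j = -9

Step 4: Verify.
7*(3) + 2*(-9) = 3 = 3 ✓

i = 3, j = -9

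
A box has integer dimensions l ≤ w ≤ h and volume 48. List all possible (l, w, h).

Iterate l from 1 to ⌊48^(1/3)⌋. For each l dividing 48, iterate w ≥ l with w dividing 48/l, and set h = 48/(l·w).
Triples found (9): (1×1×48), (1×2×24), (1×3×16), (1×4×12), (1×6×8), (2×2×12), (2×3×8), (2×4×6), (3×4×4)

(1×1×48), (1×2×24), (1×3×16), (1×4×12), (1×6×8), (2×2×12), (2×3×8), (2×4×6), (3×4×4)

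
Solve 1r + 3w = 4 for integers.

Step 1: Check solvability.
gcd(1, 3) = 1
Since 1 divides 4, solutions exist.

Step 2: Apply extended Euclidean algorithm to find gcd.
We find integers such that 1*x0 + 3*y0 = 1

Step 3: Scale the particular solution.
Multiply by 4/1 = 4:
r = 4, w = 0

Step 4: Verify.
1*(4) + 3*(0) = 4 = 4 ✓

r = 4, w = 0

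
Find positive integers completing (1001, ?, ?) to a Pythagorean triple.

We need the other leg and hypotenuse such that 1001² + x² = c².
Take x = 168, c = 1015: 1001² + 168² = 1002001 + 28224 = 1030225 = 1015² ✓
Triple: (1001, 168, 1015)

(1001, 168, 1015)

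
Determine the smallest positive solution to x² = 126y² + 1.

We seek the smallest positive integers (x, y) with x² - 126y² = 1, i.e., x² = 126y² + 1.
Try successive y values:
y = 1: x² = 126·1² + 1 = 127, not a perfect square
y = 2: x² = 126·2² + 1 = 505, not a perfect square
y = 3: x² = 126·3² + 1 = 1135, not a perfect square
... continuing the search (or via continued fractions) ...
y = 40: x² = 126·40² + 1 = 201601, x = 449 ✓

Verify: 449² - 126·40² = 201601 - 201600 = 1 ✓

x = 449, y = 40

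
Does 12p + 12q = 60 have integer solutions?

Step 1: Compute gcd(12, 12).
gcd(12, 12) = 12

Step 2: Check divisibility.
Does 12 divide 60? 60 = 12 x 5, so yes.

By the theorem on linear Diophantine equations, 12p + 12q = 60 has integer solutions if and only if gcd(12, 12) divides 60. Since 12 | 60, solutions exist.

Yes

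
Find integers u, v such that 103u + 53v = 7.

Step 1: Check solvability.
gcd(103, 53) = 1
Since 1 divides 7, solutions exist.

Step 2: Apply extended Euclidean algorithm to find gcd.
We find integers such that 103*x0 + 53*y0 = 1

Step 3: Scale the particular solution.
Multiply by 7/1 = 7:
u = -126, v = 245

Step 4: Verify.
103*(-126) + 53*(245) = 7 = 7 ✓

u = -126, v = 245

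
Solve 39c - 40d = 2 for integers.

Step 1: Check solvability.
gcd(39, 40) = 1
Since 1 divides 2, solutions exist.

Step 2: Apply extended Euclidean algorithm to find gcd.
We find integers such that 39*x0 + 40*y0 = 1

Step 3: Scale the particular solution.
Multiply by 2/1 = 2:
c = -2, d = -2

Step 4: Verify.
39*(-2) - 40*(-2) = 2 = 2 ✓

c = -2, d = -2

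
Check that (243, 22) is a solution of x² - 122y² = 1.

Compute x² = 243² = 59049
Compute 122y² = 122·22² = 122·484 = 59048
x² - 122y² = 59049 - 59048 = 1
Since this equals 1, (243, 22) is a solution.

Yes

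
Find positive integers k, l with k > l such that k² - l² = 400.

Factor: k² - l² = (k+l)(k-l) = 400.
We need two factors of 400 with the same parity.
Use k+l = 200 and k-l = 2 (product 200·2 = 400).
Adding: 2k = 202, so k = 101.
Subtracting: 2l = 198, so l = 99.
Check: 101² - 99² = 10201 - 9801 = 400 ✓

k = 101, l = 99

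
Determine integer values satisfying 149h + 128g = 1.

Step 1: Check solvability.
gcd(149, 128) = 1
Since 1 divides 1, solutions exist.

Step 2: Apply extended Euclidean algorithm to find gcd.
We find integers such that 149*x0 + 128*y0 = 1

Step 3: Scale the particular solution.
Multiply by 1/1 = 1:
h = 61, g = -71

Step 4: Verify.
149*(61) + 128*(-71) = 1 = 1 ✓

h = 61, g = -71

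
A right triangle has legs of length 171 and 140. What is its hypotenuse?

c² = a² + b² = 171² + 140² = 29241 + 19600 = 48841
c = 221

221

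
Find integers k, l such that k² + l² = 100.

We need to find integers k, l > 0 such that k² + l² = 100.
Trying k = 6: l² = 100 - 6² = 100 - 36 = 64
l = 8
Check: 6² + 8² = 36 + 64 = 100 ✓

100 = 6² + 8²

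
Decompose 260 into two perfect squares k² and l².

We need to find integers k, l > 0 such that k² + l² = 260.
Trying k = 2: l² = 260 - 2² = 260 - 4 = 256
l = 16
Check: 2² + 16² = 4 + 256 = 260 ✓

260 = 2² + 16²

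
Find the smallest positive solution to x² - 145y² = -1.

We need x² = 145y² - 1. Try successive y:
y = 1: x² = 145·1² - 1 = 144 = 12² ✓
Check: 12² - 145·1² = 144 - 145 = -1 ✓

x = 12, y = 1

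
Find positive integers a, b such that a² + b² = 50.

Search for a with 50 - a² a perfect square.
a = 1: 50 - 1² = 50 - 1 = 49 = 7² ✓
So a = 1, b = 7.

a = 1, b = 7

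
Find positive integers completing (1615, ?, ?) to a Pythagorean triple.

We need the other leg and hypotenuse such that 1615² + x² = c².
Take x = 180, c = 1625: 1615² + 180² = 2608225 + 32400 = 2640625 = 1625² ✓
Triple: (1615, 180, 1625)

(1615, 180, 1625)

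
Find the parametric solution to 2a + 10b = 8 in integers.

Step 1: Compute gcd(2, 10) = 2.
Since 2 divides 8, solutions exist.

Step 2: Find a particular solution using extended Euclidean algorithm.
We get a₀ = 4, b₀ = 0.
Check: 2*4 + 10*0 = 8 = 8 ✓

Step 3: Write the general solution.
a = 4 + (10/2)t = 4 + 5t
b = 0 - (2/2)t = 0 - 1t
for any integer t.

a = 4 + 5t, b = 0 - 1t for integer t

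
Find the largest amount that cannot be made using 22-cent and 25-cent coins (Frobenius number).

For two coprime denominations a and b, the Frobenius number (largest value not representable as a non-negative combination) is ab - a - b.
Here gcd(22, 25) = 1, so they are coprime.
F(22, 25) = 22·25 - 22 - 25 = 550 - 47 = 503

503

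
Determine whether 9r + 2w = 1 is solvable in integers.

Step 1: Compute gcd(9, 2).
gcd(9, 2) = 1

Step 2: Check divisibility.
Does 1 divide 1? 1 = 1 x 1, so yes.

By the theorem on linear Diophantine equations, 9r + 2w = 1 has integer solutions if and only if gcd(9, 2) divides 1. Since 1 | 1, solutions exist.

Yes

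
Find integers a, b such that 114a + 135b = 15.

Step 1: Check solvability.
gcd(114, 135) = 3
Since 3 divides 15, solutions exist.

Step 2: Apply extended Euclidean algorithm to find gcd.
We find integers such that 114*x0 + 135*y0 = 3

Step 3: Scale the particular solution.
Multiply by 15/3 = 5:
a = -65, b = 55

Step 4: Verify.
114*(-65) + 135*(55) = 15 = 15 ✓

a = -65, b = 55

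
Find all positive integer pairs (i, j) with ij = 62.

The positive divisors of 62 are: 1, 2, 31, 62.
Each divisor d gives the pair (d, 62/d):
(1, 62), (2, 31), (31, 2), (62, 1)

(1, 62), (2, 31), (31, 2), (62, 1)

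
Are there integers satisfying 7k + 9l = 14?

Step 1: Compute gcd(7, 9).
gcd(7, 9) = 1

Step 2: Check divisibility.
Does 1 divide 14? 14 = 1 x 14, so yes.

By the theorem on linear Diophantine equations, 7k + 9l = 14 has integer solutions if and only if gcd(7, 9) divides 14. Since 1 | 14, solutions exist.

Yes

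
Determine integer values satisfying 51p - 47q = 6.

Step 1: Check solvability.
gcd(51, 47) = 1
Since 1 divides 6, solutions exist.

Step 2: Apply extended Euclidean algorithm to find gcd.
We find integers such that 51*x0 + 47*y0 = 1

Step 3: Scale the particular solution.
Multiply by 6/1 = 6:
p = 72, q = 78

Step 4: Verify.
51*(72) - 47*(78) = 6 = 6 ✓

p = 72, q = 78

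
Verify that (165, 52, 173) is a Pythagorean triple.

Compute a² + b² = 165² + 52² = 27225 + 2704 = 29929
Compute c² = 173² = 29929
Since 29929 = 29929, confirmed.

Yes, it is a Pythagorean triple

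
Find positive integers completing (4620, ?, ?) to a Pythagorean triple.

We need the other leg and hypotenuse such that 4620² + x² = c².
Take x = 215, c = 4625: 4620² + 215² = 21344400 + 46225 = 21390625 = 4625² ✓
Triple: (215, 4620, 4625)

(215, 4620, 4625)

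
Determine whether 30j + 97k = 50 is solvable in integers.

Step 1: Compute gcd(30, 97).
gcd(30, 97) = 1

Step 2: Check divisibility.
Does 1 divide 50? 50 = 1 x 50, so yes.

By the theorem on linear Diophantine equations, 30j + 97k = 50 has integer solutions if and only if gcd(30, 97) divides 50. Since 1 | 50, solutions exist.

Yes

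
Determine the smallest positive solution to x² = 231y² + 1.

We seek the smallest positive integers (x, y) with x² - 231y² = 1, i.e., x² = 231y² + 1.
Try successive y values:
y = 1: x² = 231·1² + 1 = 232, not a perfect square
y = 2: x² = 231·2² + 1 = 925, not a perfect square
y = 3: x² = 231·3² + 1 = 2080, not a perfect square
... continuing the search (or via continued fractions) ...
y = 5: x² = 231·5² + 1 = 5776, x = 76 ✓

Verify: 76² - 231·5² = 5776 - 5775 = 1 ✓

x = 76, y = 5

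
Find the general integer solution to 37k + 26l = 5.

Step 1: Compute gcd(37, 26) = 1.
Since 1 divides 5, solutions exist.

Step 2: Find a particular solution using extended Euclidean algorithm.
We get k₀ = -35, l₀ = 50.
Check: 37*-35 + 26*50 = 5 = 5 ✓

Step 3: Write the general solution.
k = -35 + (26/1)t = -35 + 26t
l = 50 - (37/1)t = 50 - 37t
for any integer t.

k = -35 + 26t, l = 50 - 37t for integer t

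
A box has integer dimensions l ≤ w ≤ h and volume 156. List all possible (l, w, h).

Iterate l from 1 to ⌊156^(1/3)⌋. For each l dividing 156, iterate w ≥ l with w dividing 156/l, and set h = 156/(l·w).
Triples found (10): (1×1×156), (1×2×78), (1×3×52), (1×4×39), (1×6×26), (1×12×13), (2×2×39), (2×3×26), (2×6×13), (3×4×13)

(1×1×156), (1×2×78), (1×3×52), (1×4×39), (1×6×26), (1×12×13), (2×2×39), (2×3×26), (2×6×13), (3×4×13)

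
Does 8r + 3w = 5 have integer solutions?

Step 1: Compute gcd(8, 3).
gcd(8, 3) = 1

Step 2: Check divisibility.
Does 1 divide 5? 5 = 1 x 5, so yes.

By the theorem on linear Diophantine equations, 8r + 3w = 5 has integer solutions if and only if gcd(8, 3) divides 5. Since 1 | 5, solutions exist.

Yes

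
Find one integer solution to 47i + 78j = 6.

Step 1: Check solvability.
gcd(47, 78) = 1
Since 1 divides 6, solutions exist.

Step 2: Apply extended Euclidean algorithm to find gcd.
We find integers such that 47*x0 + 78*y0 = 1

Step 3: Scale the particular solution.
Multiply by 6/1 = 6:
i = 30, j = -18

Step 4: Verify.
47*(30) + 78*(-18) = 6 = 6 ✓

i = 30, j = -18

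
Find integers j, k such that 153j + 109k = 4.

Step 1: Check solvability.
gcd(153, 109) = 1
Since 1 divides 4, solutions exist.

Step 2: Apply extended Euclidean algorithm to find gcd.
We find integers such that 153*x0 + 109*y0 = 1

Step 3: Scale the particular solution.
Multiply by 4/1 = 4:
j = -208, k = 292

Step 4: Verify.
153*(-208) + 109*(292) = 4 = 4 ✓

j = -208, k = 292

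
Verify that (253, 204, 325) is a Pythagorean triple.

Compute a² + b²:
253² + 204² = 64009 + 41616 = 105625
Compute c²:
325² = 105625
Since 105625 = 105625, it is a Pythagorean triple.

Yes, it is a Pythagorean triple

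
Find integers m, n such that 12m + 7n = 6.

Step 1: Check solvability.
gcd(12, 7) = 1
Since 1 divides 6, solutions exist.

Step 2: Apply extended Euclidean algorithm to find gcd.
We find integers such that 12*x0 + 7*y0 = 1

Step 3: Scale the particular solution.
Multiply by 6/1 = 6:
m = 18, n = -30

Step 4: Verify.
12*(18) + 7*(-30) = 6 = 6 ✓

m = 18, n = -30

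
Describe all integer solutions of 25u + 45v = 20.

Step 1: Compute gcd(25, 45) = 5.
Since 5 divides 20, solutions exist.

Step 2: Find a particular solution using extended Euclidean algorithm.
We get u₀ = 8, v₀ = -4.
Check: 25*8 + 45*-4 = 20 = 20 ✓

Step 3: Write the general solution.
u = 8 + (45/5)t = 8 + 9t
v = -4 - (25/5)t = -4 - 5t
for any integer t.

u = 8 + 9t, v = -4 - 5t for integer t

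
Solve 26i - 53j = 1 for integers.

Step 1: Check solvability.
gcd(26, 53) = 1
Since 1 divides 1, solutions exist.

Step 2: Apply extended Euclidean algorithm to find gcd.
We find integers such that 26*x0 + 53*y0 = 1

Step 3: Scale the particular solution.
Multiply by 1/1 = 1:
i = -2, j = -1

Step 4: Verify.
26*(-2) - 53*(-1) = 1 = 1 ✓

i = -2, j = -1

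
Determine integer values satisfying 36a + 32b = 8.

Step 1: Check solvability.
gcd(36, 32) = 4
Since 4 divides 8, solutions exist.

Step 2: Apply extended Euclidean algorithm to find gcd.
We find integers such that 36*x0 + 32*y0 = 4

Step 3: Scale the particular solution.
Multiply by 8/4 = 2:
a = 2, b = -2

Step 4: Verify.
36*(2) + 32*(-2) = 8 = 8 ✓

a = 2, b = -2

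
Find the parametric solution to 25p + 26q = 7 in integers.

Step 1: Compute gcd(25, 26) = 1.
Since 1 divides 7, solutions exist.

Step 2: Find a particular solution using extended Euclidean algorithm.
We get p₀ = -7, q₀ = 7.
Check: 25*-7 + 26*7 = 7 = 7 ✓

Step 3: Write the general solution.
p = -7 + (26/1)t = -7 + 26t
q = 7 - (25/1)t = 7 - 25t
for any integer t.

p = -7 + 26t, q = 7 - 25t for integer t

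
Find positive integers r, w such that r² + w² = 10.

Search for r with 10 - r² a perfect square.
r = 1: 10 - 1² = 10 - 1 = 9 = 3² ✓
So r = 1, w = 3.

r = 1, w = 3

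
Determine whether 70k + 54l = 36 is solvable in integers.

Step 1: Compute gcd(70, 54).
gcd(70, 54) = 2

Step 2: Check divisibility.
Does 2 divide 36? 36 = 2 x 18, so yes.

By the theorem on linear Diophantine equations, 70k + 54l = 36 has integer solutions if and only if gcd(70, 54) divides 36. Since 2 | 36, solutions exist.

Yes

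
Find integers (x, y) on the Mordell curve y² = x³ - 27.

Try small integer x values and check whether x³ - 27 is a perfect square.
x = 3: x³ - 27 = 3³ - 27 = 27 - 27 = 0
Is 0 a perfect square? 0² = 0 ✓
So (x, y) = (3, 0) is a solution.

x = 3, y = 0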